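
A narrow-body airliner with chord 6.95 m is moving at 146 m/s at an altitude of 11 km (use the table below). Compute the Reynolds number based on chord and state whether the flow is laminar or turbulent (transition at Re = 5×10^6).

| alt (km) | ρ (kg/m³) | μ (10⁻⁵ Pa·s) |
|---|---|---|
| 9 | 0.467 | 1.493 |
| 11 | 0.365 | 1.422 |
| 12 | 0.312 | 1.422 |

At 11 km, from the table: ρ = 0.365 kg/m³, μ = 1.422×10⁻⁵ Pa·s.
Re = ρ·v·c/μ = 0.365 × 146 × 6.95 / (1.422×10⁻⁵) = 2.6×10^7
Since 2.6×10^7 > 5×10^6, the flow is turbulent.

Re = 2.6×10^7 (turbulent)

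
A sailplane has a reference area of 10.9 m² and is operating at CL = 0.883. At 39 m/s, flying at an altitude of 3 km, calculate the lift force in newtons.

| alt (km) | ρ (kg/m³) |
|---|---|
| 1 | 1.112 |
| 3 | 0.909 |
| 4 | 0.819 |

L = 6650 N

At 3 km, from the table: ρ = 0.909 kg/m³.
Dynamic pressure q = ½ρv² = ½ × 0.909 × 39² = 691.3 Pa.
L = q·S·CL = 691.3 × 10.9 × 0.883 = 6650 N ≈ 6.65 kN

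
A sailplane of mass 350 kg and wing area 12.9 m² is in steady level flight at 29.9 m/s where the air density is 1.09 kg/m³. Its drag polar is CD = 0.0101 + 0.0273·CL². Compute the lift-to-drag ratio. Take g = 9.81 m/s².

Level flight ⇒ L = W = m·g = 350 × 9.81 = 3433.5 N.
Dynamic pressure q = 0.5 × 1.09 × 29.9² = 487.2 Pa.
Required CL = L/(qS) = 3433.5/(487.2·12.9) = 0.5463.
CD = 0.0101 + 0.0273 × 0.5463² = 0.01825.
L/D = CL/CD = 0.5463 / 0.01825 = 29.9

L/D = 29.9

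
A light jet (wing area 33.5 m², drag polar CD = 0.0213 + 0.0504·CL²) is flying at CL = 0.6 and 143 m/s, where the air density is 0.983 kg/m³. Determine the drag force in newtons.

CD = 0.0213 + 0.0504 × 0.6² = 0.03944
D = ½ρv²S·CD = ½ × 0.983 × 143² × 33.5 × 0.03944 = 13300 N

D = 13300 N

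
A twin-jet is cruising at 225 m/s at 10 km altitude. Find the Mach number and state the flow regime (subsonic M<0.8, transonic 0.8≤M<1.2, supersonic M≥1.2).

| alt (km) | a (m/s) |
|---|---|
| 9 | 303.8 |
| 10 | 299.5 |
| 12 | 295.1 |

At 10 km, from the table: a = 299.5 m/s.
M = v/a = 225 / 299.5 = 0.751
M = 0.751 → subsonic.

M = 0.751 (subsonic)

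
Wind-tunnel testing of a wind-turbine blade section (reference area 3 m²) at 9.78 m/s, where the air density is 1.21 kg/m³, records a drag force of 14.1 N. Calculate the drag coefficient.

CD = 0.0812

From D = ½ρv²S·CD, rearranging gives CD = 2D/(ρv²S).
CD = 2 × 14.1 / (1.21 × 9.78² × 3) = 0.0812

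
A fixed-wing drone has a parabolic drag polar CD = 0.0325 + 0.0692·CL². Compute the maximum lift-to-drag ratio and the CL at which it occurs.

(L/D)max = 10.5, at CL = 0.685

For CD = CD0 + K·CL², (L/D)max occurs at CL* = √(CD0/K) and equals 1/(2√(K·CD0)).
(L/D)max = 1/(2√(0.0692 × 0.0325)) = 1/(2 × 0.04742) = 10.5
CL* = √(0.0325/0.0692) = 0.685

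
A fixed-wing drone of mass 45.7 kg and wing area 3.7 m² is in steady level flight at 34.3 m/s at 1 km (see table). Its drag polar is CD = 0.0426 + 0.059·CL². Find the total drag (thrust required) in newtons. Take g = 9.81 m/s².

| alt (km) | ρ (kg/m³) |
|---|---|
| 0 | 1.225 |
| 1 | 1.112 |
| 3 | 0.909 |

At 1 km, from the table: ρ = 1.112 kg/m³.
Level flight ⇒ L = W = m·g = 45.7 × 9.81 = 448.32 N.
Dynamic pressure q = 0.5 × 1.112 × 34.3² = 654.1 Pa.
Required CL = L/(qS) = 448.32/(654.1·3.7) = 0.1852.
CD = 0.0426 + 0.059 × 0.1852² = 0.04462.
D = q·S·CD = 654.1 × 3.7 × 0.04462 = 108 N

D = 108 N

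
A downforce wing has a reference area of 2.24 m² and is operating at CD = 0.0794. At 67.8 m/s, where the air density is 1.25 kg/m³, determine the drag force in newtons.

D = 511 N

D = ½ρv²S·CD = ½ × 1.25 × 67.8² × 2.24 × 0.0794 = 511 N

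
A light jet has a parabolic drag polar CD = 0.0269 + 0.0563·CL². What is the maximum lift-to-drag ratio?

For CD = CD0 + K·CL², (L/D)max occurs at CL* = √(CD0/K) and equals 1/(2√(K·CD0)).
(L/D)max = 1/(2√(0.0563 × 0.0269)) = 1/(2 × 0.03892) = 12.8

(L/D)max = 12.8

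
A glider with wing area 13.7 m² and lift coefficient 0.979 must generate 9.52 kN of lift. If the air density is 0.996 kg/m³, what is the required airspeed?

L = ½ρv²S·CL ⇒ v = √(2L/(ρ·S·CL))
v = √(2 × 9520 / (0.996 × 13.7 × 0.979)) = √1425 = 37.8 m/s

v = 37.8 m/s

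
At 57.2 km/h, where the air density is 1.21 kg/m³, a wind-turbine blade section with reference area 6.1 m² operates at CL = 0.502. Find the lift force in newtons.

L = 468 N

Convert speed: v = 57.2 km/h ÷ 3.6 = 15.89 m/s.
Dynamic pressure q = ½ρv² = ½ × 1.21 × 15.89² = 152.7 Pa.
L = q·S·CL = 152.7 × 6.1 × 0.502 = 468 N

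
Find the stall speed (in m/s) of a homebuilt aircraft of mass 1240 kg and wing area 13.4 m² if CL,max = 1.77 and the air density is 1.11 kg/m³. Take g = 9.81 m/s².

V_stall = 30.4 m/s

Weight W = mg = 1240 × 9.81 = 12160 N.
V_stall = √(2W/(ρ·S·CL,max)) = √(2 × 12160 / (1.11 × 13.4 × 1.77))
V_stall = √924.1 = 30.4 m/s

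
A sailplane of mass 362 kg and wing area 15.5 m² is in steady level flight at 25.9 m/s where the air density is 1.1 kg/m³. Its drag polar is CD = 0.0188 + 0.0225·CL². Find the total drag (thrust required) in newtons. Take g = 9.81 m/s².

D = 157 N

Level flight ⇒ L = W = m·g = 362 × 9.81 = 3551.2 N.
Dynamic pressure q = 0.5 × 1.1 × 25.9² = 368.9 Pa.
CL = W/(q·S) = 3551.2 / (368.9 × 15.5) = 0.621.
CD = 0.0188 + 0.0225 × 0.621² = 0.02748.
D = q·S·CD = 368.9 × 15.5 × 0.02748 = 157.1 N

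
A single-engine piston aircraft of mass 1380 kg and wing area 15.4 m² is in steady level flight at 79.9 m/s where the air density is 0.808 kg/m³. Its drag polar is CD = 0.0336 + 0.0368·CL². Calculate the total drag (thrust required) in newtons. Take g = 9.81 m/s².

In steady level flight, lift balances weight: W = mg = 1380 × 9.81 = 13538 N.
Dynamic pressure q = 0.5 × 0.808 × 79.9² = 2579 Pa.
CL = W/(q·S) = 13538 / (2579 × 15.4) = 0.3408.
CD = 0.0336 + 0.0368 × 0.3408² = 0.03788.
D = q·S·CD = 2579 × 15.4 × 0.03788 = 1504 N

D = 1500 N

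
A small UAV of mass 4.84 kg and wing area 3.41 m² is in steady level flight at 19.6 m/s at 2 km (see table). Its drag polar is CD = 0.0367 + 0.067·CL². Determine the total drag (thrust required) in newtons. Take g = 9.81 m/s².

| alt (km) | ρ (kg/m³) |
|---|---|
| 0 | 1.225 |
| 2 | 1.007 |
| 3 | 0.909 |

D = 24.4 N

At 2 km, from the table: ρ = 1.007 kg/m³.
In steady level flight, lift balances weight: W = mg = 4.84 × 9.81 = 47.48 N.
q = ½ρv² = ½ × 1.007 × 19.6² = 193.4 Pa.
CL = 2W/(ρv²S) = 2×47.48/(1.007×19.6²×3.41) = 0.07199.
CD = 0.0367 + 0.067 × 0.07199² = 0.03705.
D = q·S·CD = 193.4 × 3.41 × 0.03705 = 24.44 N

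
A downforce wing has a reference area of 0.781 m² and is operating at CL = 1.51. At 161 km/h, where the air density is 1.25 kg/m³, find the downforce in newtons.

Convert speed: v = 161 km/h ÷ 3.6 = 44.72 m/s.
Dynamic pressure q = ½ρv² = ½ × 1.25 × 44.72² = 1250 Pa.
L = q·S·CL = 1250 × 0.781 × 1.51 = 1470 N

L = 1470 N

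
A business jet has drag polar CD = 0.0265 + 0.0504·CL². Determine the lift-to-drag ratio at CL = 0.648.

L/D = 13.6

CD = 0.0265 + 0.0504 × 0.648² = 0.04766
L/D = CL/CD = 0.648 / 0.04766 = 13.6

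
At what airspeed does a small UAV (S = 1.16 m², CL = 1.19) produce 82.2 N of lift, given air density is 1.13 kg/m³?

L = ½ρv²S·CL ⇒ v = √(2L/(ρ·S·CL))
v = √(2 × 82.2 / (1.13 × 1.16 × 1.19)) = √105.4 = 10.3 m/s

v = 10.3 m/s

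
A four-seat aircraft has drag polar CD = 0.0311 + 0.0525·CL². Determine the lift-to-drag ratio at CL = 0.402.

L/D = 10.2

CD = 0.0311 + 0.0525 × 0.402² = 0.03958
L/D = CL/CD = 0.402 / 0.03958 = 10.2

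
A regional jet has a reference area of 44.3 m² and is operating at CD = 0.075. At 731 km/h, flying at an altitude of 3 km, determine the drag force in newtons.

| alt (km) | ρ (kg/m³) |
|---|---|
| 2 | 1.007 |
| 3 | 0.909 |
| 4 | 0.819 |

At 3 km, from the table: ρ = 0.909 kg/m³.
Convert speed: v = 731 km/h ÷ 3.6 = 203.1 m/s.
D = ½ρv²S·CD = ½ × 0.909 × 203.1² × 44.3 × 0.075 = 62300 N ≈ 62.3 kN

D = 62300 N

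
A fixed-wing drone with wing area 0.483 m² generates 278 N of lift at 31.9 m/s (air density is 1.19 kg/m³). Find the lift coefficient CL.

From L = ½ρv²S·CL, rearranging gives CL = 2L/(ρv²S).
CL = 2 × 278 / (1.19 × 31.9² × 0.483) = 0.951

CL = 0.951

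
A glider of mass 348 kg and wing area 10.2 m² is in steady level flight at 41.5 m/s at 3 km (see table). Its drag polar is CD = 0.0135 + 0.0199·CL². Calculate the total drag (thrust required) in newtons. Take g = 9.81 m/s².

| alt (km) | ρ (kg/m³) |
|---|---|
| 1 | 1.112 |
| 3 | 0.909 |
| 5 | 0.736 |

At 3 km, from the table: ρ = 0.909 kg/m³.
In steady level flight, lift balances weight: W = mg = 348 × 9.81 = 3413.9 N.
q = ½ρv² = ½ × 0.909 × 41.5² = 782.8 Pa.
Required CL = L/(qS) = 3413.9/(782.8·10.2) = 0.4276.
CD = 0.0135 + 0.0199 × 0.4276² = 0.01714.
D = q·S·CD = 782.8 × 10.2 × 0.01714 = 136.8 N

D = 137 N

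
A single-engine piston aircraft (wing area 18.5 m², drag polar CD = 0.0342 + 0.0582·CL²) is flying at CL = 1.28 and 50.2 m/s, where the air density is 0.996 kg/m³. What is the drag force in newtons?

CD = 0.0342 + 0.0582 × 1.28² = 0.1296
D = ½ρv²S·CD = ½ × 0.996 × 50.2² × 18.5 × 0.1296 = 3010 N

D = 3010 N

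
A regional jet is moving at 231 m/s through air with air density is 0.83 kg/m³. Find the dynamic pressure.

q = 22100 Pa

q = ½ρv² = ½ × 0.83 × 231² = 22100 Pa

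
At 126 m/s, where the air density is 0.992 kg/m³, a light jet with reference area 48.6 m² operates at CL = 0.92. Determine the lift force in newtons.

L = 3.52×10^5 N

L = ½ρv²S·CL = ½ × 0.992 × 126² × 48.6 × 0.92 = 3.52×10^5 N ≈ 352 kN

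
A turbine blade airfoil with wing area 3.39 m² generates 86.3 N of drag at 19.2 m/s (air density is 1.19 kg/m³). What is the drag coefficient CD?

CD = 0.116

From D = ½ρv²S·CD, rearranging gives CD = 2D/(ρv²S).
CD = 2 × 86.3 / (1.19 × 19.2² × 3.39) = 0.116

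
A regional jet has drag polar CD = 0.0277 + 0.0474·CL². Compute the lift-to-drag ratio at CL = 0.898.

L/D = 13.6

CD = 0.0277 + 0.0474 × 0.898² = 0.06592
L/D = CL/CD = 0.898 / 0.06592 = 13.6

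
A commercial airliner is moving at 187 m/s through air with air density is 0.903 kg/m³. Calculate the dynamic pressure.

q = 15800 Pa

q = ½ρv² = ½ × 0.903 × 187² = 15800 Pa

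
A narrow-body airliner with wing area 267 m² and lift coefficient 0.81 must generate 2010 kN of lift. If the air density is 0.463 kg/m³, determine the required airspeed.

v = 200 m/s

L = ½ρv²S·CL ⇒ v = √(2L/(ρ·S·CL))
v = √(2 × 2.01×10^6 / (0.463 × 267 × 0.81)) = √40150 = 200 m/s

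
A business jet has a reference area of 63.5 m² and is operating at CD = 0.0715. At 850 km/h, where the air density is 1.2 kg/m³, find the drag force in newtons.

D = 1.52×10^5 N

Convert speed: v = 850 km/h ÷ 3.6 = 236.1 m/s.
Dynamic pressure q = ½ρv² = ½ × 1.2 × 236.1² = 33450 Pa.
D = q·S·CD = 33450 × 63.5 × 0.0715 = 1.52×10^5 N ≈ 152 kN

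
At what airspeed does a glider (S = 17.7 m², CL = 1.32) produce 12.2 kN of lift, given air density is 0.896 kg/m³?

L = ½ρv²S·CL ⇒ v = √(2L/(ρ·S·CL))
v = √(2 × 12200 / (0.896 × 17.7 × 1.32)) = √1166 = 34.1 m/s

v = 34.1 m/s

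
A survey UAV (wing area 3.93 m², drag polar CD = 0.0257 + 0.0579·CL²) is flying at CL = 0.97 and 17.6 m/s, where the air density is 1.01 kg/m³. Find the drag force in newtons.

CD = 0.0257 + 0.0579 × 0.97² = 0.08018
D = ½ρv²S·CD = ½ × 1.01 × 17.6² × 3.93 × 0.08018 = 49.3 N

D = 49.3 N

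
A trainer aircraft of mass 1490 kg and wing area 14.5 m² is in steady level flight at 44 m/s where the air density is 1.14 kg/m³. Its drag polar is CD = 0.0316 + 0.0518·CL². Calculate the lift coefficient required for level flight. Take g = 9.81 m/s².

In steady level flight, lift balances weight: W = mg = 1490 × 9.81 = 14617 N.
Dynamic pressure q = 0.5 × 1.14 × 44² = 1104 Pa.
CL = W/(q·S) = 14617 / (1104 × 14.5) = 0.9135.

CL = 0.913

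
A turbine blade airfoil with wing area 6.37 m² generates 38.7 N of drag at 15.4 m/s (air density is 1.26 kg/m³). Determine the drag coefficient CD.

CD = 0.0407

From D = ½ρv²S·CD, rearranging gives CD = 2D/(ρv²S).
CD = 2 × 38.7 / (1.26 × 15.4² × 6.37) = 0.0407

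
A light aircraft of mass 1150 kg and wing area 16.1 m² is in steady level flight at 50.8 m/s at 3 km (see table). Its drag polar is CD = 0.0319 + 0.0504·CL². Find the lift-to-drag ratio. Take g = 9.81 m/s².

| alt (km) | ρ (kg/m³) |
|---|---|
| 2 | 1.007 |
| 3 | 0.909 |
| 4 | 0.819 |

L/D = 12

At 3 km, from the table: ρ = 0.909 kg/m³.
Weight W = mg = 1150 × 9.81 = 11282 N; in level flight L = W.
Dynamic pressure q = 0.5 × 0.909 × 50.8² = 1173 Pa.
CL = 2W/(ρv²S) = 2×11282/(0.909×50.8²×16.1) = 0.5974.
CD = 0.0319 + 0.0504 × 0.5974² = 0.04989.
L/D = CL/CD = 0.5974 / 0.04989 = 12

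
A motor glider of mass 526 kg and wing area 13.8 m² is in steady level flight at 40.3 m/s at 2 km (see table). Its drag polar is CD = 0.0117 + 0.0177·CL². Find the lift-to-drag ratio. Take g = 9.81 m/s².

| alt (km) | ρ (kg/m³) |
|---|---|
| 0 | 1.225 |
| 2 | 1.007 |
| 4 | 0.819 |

At 2 km, from the table: ρ = 1.007 kg/m³.
In steady level flight, lift balances weight: W = mg = 526 × 9.81 = 5160.1 N.
q = ½ρv² = ½ × 1.007 × 40.3² = 817.7 Pa.
CL = 2W/(ρv²S) = 2×5160.1/(1.007×40.3²×13.8) = 0.4573.
CD = 0.0117 + 0.0177 × 0.4573² = 0.0154.
L/D = CL/CD = 0.4573 / 0.0154 = 29.7

L/D = 29.7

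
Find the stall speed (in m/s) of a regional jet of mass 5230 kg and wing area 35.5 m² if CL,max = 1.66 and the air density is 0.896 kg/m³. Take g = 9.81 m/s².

At stall, lift equals weight: L = W = m·g = 5230 × 9.81 = 51310 N.
V_stall = √(2W/(ρ·S·CL,max)) = √(2 × 51310 / (0.896 × 35.5 × 1.66))
V_stall = √1943 = 44.1 m/s

V_stall = 44.1 m/s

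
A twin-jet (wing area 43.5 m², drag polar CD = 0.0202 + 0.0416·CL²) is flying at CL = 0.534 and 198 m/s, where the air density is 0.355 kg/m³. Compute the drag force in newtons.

D = 9710 N

CD = 0.0202 + 0.0416 × 0.534² = 0.03206
D = ½ρv²S·CD = ½ × 0.355 × 198² × 43.5 × 0.03206 = 9710 N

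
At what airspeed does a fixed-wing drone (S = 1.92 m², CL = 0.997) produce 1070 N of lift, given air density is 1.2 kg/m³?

v = 30.5 m/s

L = ½ρv²S·CL ⇒ v = √(2L/(ρ·S·CL))
v = √(2 × 1070 / (1.2 × 1.92 × 0.997)) = √931.6 = 30.5 m/s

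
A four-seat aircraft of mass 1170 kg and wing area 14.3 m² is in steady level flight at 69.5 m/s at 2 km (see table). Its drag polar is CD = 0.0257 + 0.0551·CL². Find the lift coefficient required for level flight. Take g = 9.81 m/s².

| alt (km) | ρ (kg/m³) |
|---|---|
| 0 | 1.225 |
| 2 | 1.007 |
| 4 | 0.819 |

At 2 km, from the table: ρ = 1.007 kg/m³.
In steady level flight, lift balances weight: W = mg = 1170 × 9.81 = 11478 N.
q = ½ρv² = ½ × 1.007 × 69.5² = 2432 Pa.
CL = W/(q·S) = 11478 / (2432 × 14.3) = 0.33.

CL = 0.33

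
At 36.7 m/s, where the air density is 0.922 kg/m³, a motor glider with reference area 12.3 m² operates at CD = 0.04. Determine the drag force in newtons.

D = 305 N

D = ½ρv²S·CD = ½ × 0.922 × 36.7² × 12.3 × 0.04 = 305 N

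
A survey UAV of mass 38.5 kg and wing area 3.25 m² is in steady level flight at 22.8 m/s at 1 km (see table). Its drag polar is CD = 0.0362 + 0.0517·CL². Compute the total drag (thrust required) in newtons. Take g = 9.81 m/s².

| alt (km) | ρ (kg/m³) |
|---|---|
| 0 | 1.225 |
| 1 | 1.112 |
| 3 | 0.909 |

D = 41.9 N

At 1 km, from the table: ρ = 1.112 kg/m³.
Weight W = mg = 38.5 × 9.81 = 377.69 N; in level flight L = W.
q = ½ρv² = ½ × 1.112 × 22.8² = 289 Pa.
Required CL = L/(qS) = 377.69/(289·3.25) = 0.4021.
CD = 0.0362 + 0.0517 × 0.4021² = 0.04456.
D = q·S·CD = 289 × 3.25 × 0.04456 = 41.86 N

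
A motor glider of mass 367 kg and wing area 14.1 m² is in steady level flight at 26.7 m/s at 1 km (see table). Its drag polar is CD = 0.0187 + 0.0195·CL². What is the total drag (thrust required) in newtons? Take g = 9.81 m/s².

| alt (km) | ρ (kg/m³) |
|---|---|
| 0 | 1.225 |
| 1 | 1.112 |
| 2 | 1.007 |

At 1 km, from the table: ρ = 1.112 kg/m³.
Weight W = mg = 367 × 9.81 = 3600.3 N; in level flight L = W.
q = ½ρv² = ½ × 1.112 × 26.7² = 396.4 Pa.
CL = 2W/(ρv²S) = 2×3600.3/(1.112×26.7²×14.1) = 0.6442.
CD = 0.0187 + 0.0195 × 0.6442² = 0.02679.
D = q·S·CD = 396.4 × 14.1 × 0.02679 = 149.7 N

D = 150 N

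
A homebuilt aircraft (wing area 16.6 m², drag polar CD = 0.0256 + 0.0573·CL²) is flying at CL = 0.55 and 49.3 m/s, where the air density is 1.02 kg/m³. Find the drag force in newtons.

CD = 0.0256 + 0.0573 × 0.55² = 0.04293
D = ½ρv²S·CD = ½ × 1.02 × 49.3² × 16.6 × 0.04293 = 883 N

D = 883 N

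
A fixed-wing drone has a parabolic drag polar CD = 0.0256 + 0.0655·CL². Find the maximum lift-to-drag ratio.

(L/D)max = 12.2

For CD = CD0 + K·CL², (L/D)max occurs at CL* = √(CD0/K) and equals 1/(2√(K·CD0)).
(L/D)max = 1/(2√(0.0655 × 0.0256)) = 1/(2 × 0.04095) = 12.2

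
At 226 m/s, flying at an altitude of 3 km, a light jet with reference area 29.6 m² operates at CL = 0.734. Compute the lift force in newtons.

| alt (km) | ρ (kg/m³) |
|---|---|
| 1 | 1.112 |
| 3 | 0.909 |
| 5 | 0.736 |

L = 5.04×10^5 N

At 3 km, from the table: ρ = 0.909 kg/m³.
Dynamic pressure q = ½ρv² = ½ × 0.909 × 226² = 23210 Pa.
L = q·S·CL = 23210 × 29.6 × 0.734 = 5.04×10^5 N ≈ 504 kN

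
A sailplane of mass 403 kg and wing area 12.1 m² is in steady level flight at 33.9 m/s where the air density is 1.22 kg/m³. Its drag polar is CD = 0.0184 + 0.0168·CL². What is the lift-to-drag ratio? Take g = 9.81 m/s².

L/D = 21.1

Level flight ⇒ L = W = m·g = 403 × 9.81 = 3953.4 N.
Dynamic pressure q = 0.5 × 1.22 × 33.9² = 701 Pa.
CL = W/(q·S) = 3953.4 / (701 × 12.1) = 0.4661.
CD = 0.0184 + 0.0168 × 0.4661² = 0.02205.
L/D = CL/CD = 0.4661 / 0.02205 = 21.1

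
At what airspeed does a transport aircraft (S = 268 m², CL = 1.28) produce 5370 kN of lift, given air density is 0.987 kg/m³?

v = 178 m/s

L = ½ρv²S·CL ⇒ v = √(2L/(ρ·S·CL))
v = √(2 × 5.37×10^6 / (0.987 × 268 × 1.28)) = √31720 = 178 m/s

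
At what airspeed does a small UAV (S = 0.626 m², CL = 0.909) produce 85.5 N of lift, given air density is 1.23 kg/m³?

L = ½ρv²S·CL ⇒ v = √(2L/(ρ·S·CL))
v = √(2 × 85.5 / (1.23 × 0.626 × 0.909)) = √244.3 = 15.6 m/s

v = 15.6 m/s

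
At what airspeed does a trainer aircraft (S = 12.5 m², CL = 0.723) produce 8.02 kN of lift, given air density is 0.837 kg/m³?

L = ½ρv²S·CL ⇒ v = √(2L/(ρ·S·CL))
v = √(2 × 8020 / (0.837 × 12.5 × 0.723)) = √2120 = 46 m/s

v = 46 m/s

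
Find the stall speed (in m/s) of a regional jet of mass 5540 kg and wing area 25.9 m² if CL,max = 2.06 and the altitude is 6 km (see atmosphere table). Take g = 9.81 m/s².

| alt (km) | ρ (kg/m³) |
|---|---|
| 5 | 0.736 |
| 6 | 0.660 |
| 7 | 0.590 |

At 6 km, from the table: ρ = 0.660 kg/m³.
At stall, lift equals weight: L = W = m·g = 5540 × 9.81 = 54350 N.
V_stall = √(2W/(ρ·S·CL,max)) = √(2 × 54350 / (0.66 × 25.9 × 2.06))
V_stall = √3087 = 55.6 m/s

V_stall = 55.6 m/s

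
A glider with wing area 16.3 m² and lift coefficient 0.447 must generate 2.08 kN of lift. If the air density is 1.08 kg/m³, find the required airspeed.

v = 23 m/s

L = ½ρv²S·CL ⇒ v = √(2L/(ρ·S·CL))
v = √(2 × 2080 / (1.08 × 16.3 × 0.447)) = √528.7 = 23 m/s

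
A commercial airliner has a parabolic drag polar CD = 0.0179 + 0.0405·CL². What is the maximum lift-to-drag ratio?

(L/D)max = 18.6

For CD = CD0 + K·CL², (L/D)max occurs at CL* = √(CD0/K) and equals 1/(2√(K·CD0)).
(L/D)max = 1/(2√(0.0405 × 0.0179)) = 1/(2 × 0.02692) = 18.6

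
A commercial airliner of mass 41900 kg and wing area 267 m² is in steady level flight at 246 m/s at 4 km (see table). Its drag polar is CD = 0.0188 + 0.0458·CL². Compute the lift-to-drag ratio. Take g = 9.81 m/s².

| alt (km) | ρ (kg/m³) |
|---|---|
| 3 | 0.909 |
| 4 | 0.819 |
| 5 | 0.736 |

At 4 km, from the table: ρ = 0.819 kg/m³.
In steady level flight, lift balances weight: W = mg = 41900 × 9.81 = 4.1104×10^5 N.
q = ½ρv² = ½ × 0.819 × 246² = 24780 Pa.
CL = W/(q·S) = 4.1104×10^5 / (24780 × 267) = 0.06212.
CD = 0.0188 + 0.0458 × 0.06212² = 0.01898.
L/D = CL/CD = 0.06212 / 0.01898 = 3.27

L/D = 3.27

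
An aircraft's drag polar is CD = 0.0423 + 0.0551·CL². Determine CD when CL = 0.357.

CD = 0.0423 + 0.0551 × 0.357² = 0.0423 + 0.007022 = 0.0493

CD = 0.0493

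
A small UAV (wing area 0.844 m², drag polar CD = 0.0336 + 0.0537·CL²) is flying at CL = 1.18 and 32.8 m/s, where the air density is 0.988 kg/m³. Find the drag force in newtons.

CD = 0.0336 + 0.0537 × 1.18² = 0.1084
D = ½ρv²S·CD = ½ × 0.988 × 32.8² × 0.844 × 0.1084 = 48.6 N

D = 48.6 N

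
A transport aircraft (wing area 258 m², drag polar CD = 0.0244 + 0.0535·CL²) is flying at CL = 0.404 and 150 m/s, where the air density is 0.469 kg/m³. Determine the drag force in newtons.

D = 45100 N

CD = 0.0244 + 0.0535 × 0.404² = 0.03313
D = ½ρv²S·CD = ½ × 0.469 × 150² × 258 × 0.03313 = 45100 N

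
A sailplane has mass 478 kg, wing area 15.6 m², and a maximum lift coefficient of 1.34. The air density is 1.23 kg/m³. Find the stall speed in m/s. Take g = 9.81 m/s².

Stall occurs when L = W at CL,max. W = mg = 478 × 9.81 = 4689 N.
V_stall = √(2W/(ρ·S·CL,max)) = √(2 × 4689 / (1.23 × 15.6 × 1.34))
V_stall = √364.7 = 19.1 m/s

V_stall = 19.1 m/s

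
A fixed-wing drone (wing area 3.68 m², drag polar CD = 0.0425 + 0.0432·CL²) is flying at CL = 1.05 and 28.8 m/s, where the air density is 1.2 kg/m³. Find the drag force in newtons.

D = 165 N

CD = 0.0425 + 0.0432 × 1.05² = 0.09013
D = ½ρv²S·CD = ½ × 1.2 × 28.8² × 3.68 × 0.09013 = 165 N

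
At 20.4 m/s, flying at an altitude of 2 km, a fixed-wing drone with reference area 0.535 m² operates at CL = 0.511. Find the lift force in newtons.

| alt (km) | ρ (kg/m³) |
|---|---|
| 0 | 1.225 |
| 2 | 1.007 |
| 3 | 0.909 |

At 2 km, from the table: ρ = 1.007 kg/m³.
Dynamic pressure q = ½ρv² = ½ × 1.007 × 20.4² = 209.5 Pa.
L = q·S·CL = 209.5 × 0.535 × 0.511 = 57.3 N

L = 57.3 N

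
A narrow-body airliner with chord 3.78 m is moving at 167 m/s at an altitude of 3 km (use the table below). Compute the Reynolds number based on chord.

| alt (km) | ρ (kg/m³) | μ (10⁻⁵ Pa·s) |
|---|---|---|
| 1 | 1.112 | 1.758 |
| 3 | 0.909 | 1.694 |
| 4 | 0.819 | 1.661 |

At 3 km, from the table: ρ = 0.909 kg/m³, μ = 1.694×10⁻⁵ Pa·s.
Re = ρ·v·c/μ = 0.909 × 167 × 3.78 / (1.694×10⁻⁵) = 3.39×10^7

Re = 3.39×10^7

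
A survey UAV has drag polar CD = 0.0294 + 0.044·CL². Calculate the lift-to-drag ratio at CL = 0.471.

L/D = 12

CD = 0.0294 + 0.044 × 0.471² = 0.03916
L/D = CL/CD = 0.471 / 0.03916 = 12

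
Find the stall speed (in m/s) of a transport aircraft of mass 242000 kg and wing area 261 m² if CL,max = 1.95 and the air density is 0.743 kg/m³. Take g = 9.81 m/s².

V_stall = 112 m/s

Weight W = mg = 242000 × 9.81 = 2.374×10^6 N.
From L = ½ρV²S·CL,max = W: V_stall = √(2W/(ρSCL,max)) = √(2·2.374×10^6/(0.743·261·1.95))
V_stall = √12560 = 112 m/s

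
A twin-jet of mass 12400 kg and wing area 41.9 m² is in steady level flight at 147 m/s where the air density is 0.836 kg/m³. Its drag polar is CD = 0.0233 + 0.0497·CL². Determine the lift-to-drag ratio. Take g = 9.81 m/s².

In steady level flight, lift balances weight: W = mg = 12400 × 9.81 = 1.2164×10^5 N.
Dynamic pressure q = 0.5 × 0.836 × 147² = 9033 Pa.
CL = W/(q·S) = 1.2164×10^5 / (9033 × 41.9) = 0.3214.
CD = 0.0233 + 0.0497 × 0.3214² = 0.02843.
L/D = CL/CD = 0.3214 / 0.02843 = 11.3

L/D = 11.3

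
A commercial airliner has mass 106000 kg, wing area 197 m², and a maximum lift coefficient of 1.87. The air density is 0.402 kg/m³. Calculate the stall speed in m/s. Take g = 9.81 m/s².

At stall, lift equals weight: L = W = m·g = 106000 × 9.81 = 1.04×10^6 N.
From L = ½ρV²S·CL,max = W: V_stall = √(2W/(ρSCL,max)) = √(2·1.04×10^6/(0.402·197·1.87))
V_stall = √14040 = 119 m/s

V_stall = 119 m/s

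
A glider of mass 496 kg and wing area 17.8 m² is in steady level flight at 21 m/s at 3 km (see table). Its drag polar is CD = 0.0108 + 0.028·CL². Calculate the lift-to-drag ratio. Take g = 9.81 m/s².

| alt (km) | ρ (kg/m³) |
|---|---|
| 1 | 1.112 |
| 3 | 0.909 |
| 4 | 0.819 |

L/D = 21.7

At 3 km, from the table: ρ = 0.909 kg/m³.
Level flight ⇒ L = W = m·g = 496 × 9.81 = 4865.8 N.
q = ½ρv² = ½ × 0.909 × 21² = 200.4 Pa.
CL = 2W/(ρv²S) = 2×4865.8/(0.909×21²×17.8) = 1.364.
CD = 0.0108 + 0.028 × 1.364² = 0.06288.
L/D = CL/CD = 1.364 / 0.06288 = 21.7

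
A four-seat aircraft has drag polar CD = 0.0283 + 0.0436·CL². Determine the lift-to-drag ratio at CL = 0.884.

L/D = 14.2

CD = 0.0283 + 0.0436 × 0.884² = 0.06237
L/D = CL/CD = 0.884 / 0.06237 = 14.2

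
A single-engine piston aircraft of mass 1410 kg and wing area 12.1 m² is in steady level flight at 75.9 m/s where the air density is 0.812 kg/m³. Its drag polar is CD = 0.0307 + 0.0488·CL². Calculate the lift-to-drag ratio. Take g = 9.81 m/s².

L/D = 11.5

Level flight ⇒ L = W = m·g = 1410 × 9.81 = 13832 N.
Dynamic pressure q = 0.5 × 0.812 × 75.9² = 2339 Pa.
CL = W/(q·S) = 13832 / (2339 × 12.1) = 0.4888.
CD = 0.0307 + 0.0488 × 0.4888² = 0.04236.
L/D = CL/CD = 0.4888 / 0.04236 = 11.5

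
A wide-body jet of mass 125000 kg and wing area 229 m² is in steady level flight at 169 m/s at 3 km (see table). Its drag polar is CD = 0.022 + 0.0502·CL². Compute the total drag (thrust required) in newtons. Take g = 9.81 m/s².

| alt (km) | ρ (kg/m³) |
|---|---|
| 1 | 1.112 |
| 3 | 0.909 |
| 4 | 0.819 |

At 3 km, from the table: ρ = 0.909 kg/m³.
Weight W = mg = 125000 × 9.81 = 1.2262×10^6 N; in level flight L = W.
Dynamic pressure q = 0.5 × 0.909 × 169² = 12980 Pa.
CL = W/(q·S) = 1.2262×10^6 / (12980 × 229) = 0.4125.
CD = 0.022 + 0.0502 × 0.4125² = 0.03054.
D = q·S·CD = 12980 × 229 × 0.03054 = 90790 N

D = 90800 N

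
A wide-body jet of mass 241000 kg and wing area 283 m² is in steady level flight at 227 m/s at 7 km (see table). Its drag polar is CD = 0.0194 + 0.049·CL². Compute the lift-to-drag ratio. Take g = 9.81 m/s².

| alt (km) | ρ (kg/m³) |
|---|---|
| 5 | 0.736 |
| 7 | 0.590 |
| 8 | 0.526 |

L/D = 16.1

At 7 km, from the table: ρ = 0.590 kg/m³.
In steady level flight, lift balances weight: W = mg = 241000 × 9.81 = 2.3642×10^6 N.
q = ½ρv² = ½ × 0.59 × 227² = 15200 Pa.
CL = 2W/(ρv²S) = 2×2.3642×10^6/(0.59×227²×283) = 0.5496.
CD = 0.0194 + 0.049 × 0.5496² = 0.0342.
L/D = CL/CD = 0.5496 / 0.0342 = 16.1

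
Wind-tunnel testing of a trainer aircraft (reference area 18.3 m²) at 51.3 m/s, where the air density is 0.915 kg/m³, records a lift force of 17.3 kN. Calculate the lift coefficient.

CL = 0.785

From L = ½ρv²S·CL, rearranging gives CL = 2L/(ρv²S).
CL = 2 × 17300 / (0.915 × 51.3² × 18.3) = 0.785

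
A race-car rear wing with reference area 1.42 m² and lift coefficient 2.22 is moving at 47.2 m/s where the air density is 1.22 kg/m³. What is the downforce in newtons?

Dynamic pressure q = ½ρv² = ½ × 1.22 × 47.2² = 1359 Pa.
L = q·S·CL = 1359 × 1.42 × 2.22 = 4280 N

L = 4280 N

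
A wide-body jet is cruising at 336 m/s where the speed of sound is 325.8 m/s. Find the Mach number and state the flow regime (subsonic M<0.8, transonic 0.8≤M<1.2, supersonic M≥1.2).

M = 1.03 (transonic)

M = v/a = 336 / 325.8 = 1.03
M = 1.03 → transonic.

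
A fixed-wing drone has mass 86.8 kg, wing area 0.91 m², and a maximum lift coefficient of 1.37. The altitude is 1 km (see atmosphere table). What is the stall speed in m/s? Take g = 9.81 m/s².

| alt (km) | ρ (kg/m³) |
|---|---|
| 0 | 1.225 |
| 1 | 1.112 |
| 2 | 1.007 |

At 1 km, from the table: ρ = 1.112 kg/m³.
Stall occurs when L = W at CL,max. W = mg = 86.8 × 9.81 = 851.5 N.
From L = ½ρV²S·CL,max = W: V_stall = √(2W/(ρSCL,max)) = √(2·851.5/(1.112·0.91·1.37))
V_stall = √1228 = 35 m/s

V_stall = 35 m/s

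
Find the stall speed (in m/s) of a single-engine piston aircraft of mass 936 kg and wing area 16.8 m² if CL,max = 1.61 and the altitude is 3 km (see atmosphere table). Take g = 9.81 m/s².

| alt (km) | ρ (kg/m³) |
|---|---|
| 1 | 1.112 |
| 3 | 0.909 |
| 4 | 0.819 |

V_stall = 27.3 m/s

At 3 km, from the table: ρ = 0.909 kg/m³.
At stall, lift equals weight: L = W = m·g = 936 × 9.81 = 9182 N.
From L = ½ρV²S·CL,max = W: V_stall = √(2W/(ρSCL,max)) = √(2·9182/(0.909·16.8·1.61))
V_stall = √746.9 = 27.3 m/s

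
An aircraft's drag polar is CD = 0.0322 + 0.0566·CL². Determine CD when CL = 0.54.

CD = 0.0322 + 0.0566 × 0.54² = 0.0322 + 0.0165 = 0.0487

CD = 0.0487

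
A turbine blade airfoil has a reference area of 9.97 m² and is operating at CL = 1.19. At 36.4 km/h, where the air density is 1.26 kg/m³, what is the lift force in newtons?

Convert speed: v = 36.4 km/h ÷ 3.6 = 10.11 m/s.
L = ½ρv²S·CL = ½ × 1.26 × 10.11² × 9.97 × 1.19 = 764 N

L = 764 N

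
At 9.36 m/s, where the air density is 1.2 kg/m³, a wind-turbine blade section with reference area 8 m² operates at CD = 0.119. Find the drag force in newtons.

D = 50 N

D = ½ρv²S·CD = ½ × 1.2 × 9.36² × 8 × 0.119 = 50 N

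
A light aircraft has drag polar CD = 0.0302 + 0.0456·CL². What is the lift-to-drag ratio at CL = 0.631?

CD = 0.0302 + 0.0456 × 0.631² = 0.04836
L/D = CL/CD = 0.631 / 0.04836 = 13

L/D = 13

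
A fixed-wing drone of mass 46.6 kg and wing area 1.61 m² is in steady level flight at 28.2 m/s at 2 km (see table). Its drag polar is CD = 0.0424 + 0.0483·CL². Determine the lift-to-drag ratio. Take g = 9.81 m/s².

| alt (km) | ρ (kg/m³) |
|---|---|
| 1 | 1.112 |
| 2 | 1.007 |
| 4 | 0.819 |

At 2 km, from the table: ρ = 1.007 kg/m³.
Weight W = mg = 46.6 × 9.81 = 457.15 N; in level flight L = W.
q = ½ρv² = ½ × 1.007 × 28.2² = 400.4 Pa.
CL = W/(q·S) = 457.15 / (400.4 × 1.61) = 0.7091.
CD = 0.0424 + 0.0483 × 0.7091² = 0.06669.
L/D = CL/CD = 0.7091 / 0.06669 = 10.6

L/D = 10.6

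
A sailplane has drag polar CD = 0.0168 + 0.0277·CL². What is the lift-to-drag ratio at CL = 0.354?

CD = 0.0168 + 0.0277 × 0.354² = 0.02027
L/D = CL/CD = 0.354 / 0.02027 = 17.5

L/D = 17.5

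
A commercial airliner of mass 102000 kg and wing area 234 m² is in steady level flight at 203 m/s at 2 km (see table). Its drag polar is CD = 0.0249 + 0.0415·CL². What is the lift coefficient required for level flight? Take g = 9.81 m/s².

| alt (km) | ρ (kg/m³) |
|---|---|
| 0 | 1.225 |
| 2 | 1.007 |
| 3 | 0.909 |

CL = 0.206

At 2 km, from the table: ρ = 1.007 kg/m³.
In steady level flight, lift balances weight: W = mg = 102000 × 9.81 = 1.0006×10^6 N.
q = ½ρv² = ½ × 1.007 × 203² = 20750 Pa.
CL = W/(q·S) = 1.0006×10^6 / (20750 × 234) = 0.2061.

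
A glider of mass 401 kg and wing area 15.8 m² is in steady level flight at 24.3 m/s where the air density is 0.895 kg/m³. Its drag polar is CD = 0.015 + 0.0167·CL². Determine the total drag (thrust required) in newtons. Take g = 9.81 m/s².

Weight W = mg = 401 × 9.81 = 3933.8 N; in level flight L = W.
Dynamic pressure q = 0.5 × 0.895 × 24.3² = 264.2 Pa.
Required CL = L/(qS) = 3933.8/(264.2·15.8) = 0.9422.
CD = 0.015 + 0.0167 × 0.9422² = 0.02983.
D = q·S·CD = 264.2 × 15.8 × 0.02983 = 124.5 N

D = 125 N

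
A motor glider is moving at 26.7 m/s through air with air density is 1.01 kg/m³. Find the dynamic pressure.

q = 360 Pa

q = ½ρv² = ½ × 1.01 × 26.7² = 360 Pa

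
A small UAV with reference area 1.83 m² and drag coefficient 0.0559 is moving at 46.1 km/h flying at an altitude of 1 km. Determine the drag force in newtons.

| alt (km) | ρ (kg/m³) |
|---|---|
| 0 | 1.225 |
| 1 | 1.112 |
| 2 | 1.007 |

D = 9.33 N

At 1 km, from the table: ρ = 1.112 kg/m³.
Convert speed: v = 46.1 km/h ÷ 3.6 = 12.81 m/s.
Dynamic pressure q = ½ρv² = ½ × 1.112 × 12.81² = 91.17 Pa.
D = q·S·CD = 91.17 × 1.83 × 0.0559 = 9.33 N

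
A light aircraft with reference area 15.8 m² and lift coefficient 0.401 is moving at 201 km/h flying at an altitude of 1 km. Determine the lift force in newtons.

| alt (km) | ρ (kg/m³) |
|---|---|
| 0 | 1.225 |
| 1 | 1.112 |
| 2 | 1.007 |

At 1 km, from the table: ρ = 1.112 kg/m³.
Convert speed: v = 201 km/h ÷ 3.6 = 55.83 m/s.
Dynamic pressure q = ½ρv² = ½ × 1.112 × 55.83² = 1733 Pa.
L = q·S·CL = 1733 × 15.8 × 0.401 = 11000 N ≈ 11 kN

L = 11000 N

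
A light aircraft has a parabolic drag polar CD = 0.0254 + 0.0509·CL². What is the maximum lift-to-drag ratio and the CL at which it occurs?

For CD = CD0 + K·CL², (L/D)max occurs at CL* = √(CD0/K) and equals 1/(2√(K·CD0)).
(L/D)max = 1/(2√(0.0509 × 0.0254)) = 1/(2 × 0.03596) = 13.9
CL* = √(0.0254/0.0509) = 0.706

(L/D)max = 13.9, at CL = 0.706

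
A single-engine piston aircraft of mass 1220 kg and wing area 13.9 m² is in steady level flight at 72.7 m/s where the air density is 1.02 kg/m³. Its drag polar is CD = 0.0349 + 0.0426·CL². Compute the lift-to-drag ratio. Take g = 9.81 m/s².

L/D = 8.14

Level flight ⇒ L = W = m·g = 1220 × 9.81 = 11968 N.
Dynamic pressure q = 0.5 × 1.02 × 72.7² = 2695 Pa.
CL = W/(q·S) = 11968 / (2695 × 13.9) = 0.3194.
CD = 0.0349 + 0.0426 × 0.3194² = 0.03925.
L/D = CL/CD = 0.3194 / 0.03925 = 8.14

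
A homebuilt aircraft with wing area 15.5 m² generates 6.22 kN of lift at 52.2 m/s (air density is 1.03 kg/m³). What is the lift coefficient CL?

From L = ½ρv²S·CL, rearranging gives CL = 2L/(ρv²S).
CL = 2 × 6220 / (1.03 × 52.2² × 15.5) = 0.286

CL = 0.286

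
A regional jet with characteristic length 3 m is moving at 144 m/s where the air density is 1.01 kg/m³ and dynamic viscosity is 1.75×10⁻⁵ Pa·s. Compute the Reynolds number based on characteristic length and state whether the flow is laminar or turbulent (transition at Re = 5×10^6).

Re = ρ·v·c/μ = 1.01 × 144 × 3 / (1.75×10⁻⁵) = 2.49×10^7
Since 2.49×10^7 > 5×10^6, the flow is turbulent.

Re = 2.49×10^7 (turbulent)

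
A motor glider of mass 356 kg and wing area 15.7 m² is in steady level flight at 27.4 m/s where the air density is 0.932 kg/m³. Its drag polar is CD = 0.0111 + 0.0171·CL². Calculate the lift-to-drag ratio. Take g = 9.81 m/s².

L/D = 35.3

In steady level flight, lift balances weight: W = mg = 356 × 9.81 = 3492.4 N.
q = ½ρv² = ½ × 0.932 × 27.4² = 349.9 Pa.
CL = 2W/(ρv²S) = 2×3492.4/(0.932×27.4²×15.7) = 0.6358.
CD = 0.0111 + 0.0171 × 0.6358² = 0.01801.
L/D = CL/CD = 0.6358 / 0.01801 = 35.3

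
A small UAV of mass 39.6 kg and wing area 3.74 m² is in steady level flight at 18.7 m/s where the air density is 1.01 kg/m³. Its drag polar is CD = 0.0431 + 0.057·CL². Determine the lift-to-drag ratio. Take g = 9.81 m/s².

In steady level flight, lift balances weight: W = mg = 39.6 × 9.81 = 388.48 N.
Dynamic pressure q = 0.5 × 1.01 × 18.7² = 176.6 Pa.
Required CL = L/(qS) = 388.48/(176.6·3.74) = 0.5882.
CD = 0.0431 + 0.057 × 0.5882² = 0.06282.
L/D = CL/CD = 0.5882 / 0.06282 = 9.36

L/D = 9.36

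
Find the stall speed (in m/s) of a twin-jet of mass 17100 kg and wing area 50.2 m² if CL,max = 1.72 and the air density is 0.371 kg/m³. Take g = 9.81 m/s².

V_stall = 102 m/s

At stall, lift equals weight: L = W = m·g = 17100 × 9.81 = 1.678×10^5 N.
From L = ½ρV²S·CL,max = W: V_stall = √(2W/(ρSCL,max)) = √(2·1.678×10^5/(0.371·50.2·1.72))
V_stall = √10470 = 102 m/s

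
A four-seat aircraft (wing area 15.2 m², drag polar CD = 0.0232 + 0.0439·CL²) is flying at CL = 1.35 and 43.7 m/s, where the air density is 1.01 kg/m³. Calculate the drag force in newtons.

CD = 0.0232 + 0.0439 × 1.35² = 0.1032
D = ½ρv²S·CD = ½ × 1.01 × 43.7² × 15.2 × 0.1032 = 1510 N

D = 1510 N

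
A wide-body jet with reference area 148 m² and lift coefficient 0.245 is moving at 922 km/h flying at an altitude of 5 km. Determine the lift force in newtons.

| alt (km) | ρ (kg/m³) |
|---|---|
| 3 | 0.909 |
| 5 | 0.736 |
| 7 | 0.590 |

L = 8.75×10^5 N

At 5 km, from the table: ρ = 0.736 kg/m³.
Convert speed: v = 922 km/h ÷ 3.6 = 256.1 m/s.
L = ½ρv²S·CL = ½ × 0.736 × 256.1² × 148 × 0.245 = 8.75×10^5 N ≈ 875 kN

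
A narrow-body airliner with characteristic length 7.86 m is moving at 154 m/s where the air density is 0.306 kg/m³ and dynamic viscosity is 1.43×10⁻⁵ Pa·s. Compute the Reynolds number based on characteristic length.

Re = ρ·v·c/μ = 0.306 × 154 × 7.86 / (1.43×10⁻⁵) = 2.59×10^7

Re = 2.59×10^7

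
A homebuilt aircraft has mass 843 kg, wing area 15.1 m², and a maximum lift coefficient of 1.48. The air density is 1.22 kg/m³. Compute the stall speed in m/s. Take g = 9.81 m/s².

V_stall = 24.6 m/s

Stall occurs when L = W at CL,max. W = mg = 843 × 9.81 = 8270 N.
V_stall = √(2W/(ρ·S·CL,max)) = √(2 × 8270 / (1.22 × 15.1 × 1.48))
V_stall = √606.6 = 24.6 m/s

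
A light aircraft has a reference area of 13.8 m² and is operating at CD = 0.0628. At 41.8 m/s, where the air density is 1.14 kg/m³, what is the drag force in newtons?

D = 863 N

Dynamic pressure q = ½ρv² = ½ × 1.14 × 41.8² = 995.9 Pa.
D = q·S·CD = 995.9 × 13.8 × 0.0628 = 863 N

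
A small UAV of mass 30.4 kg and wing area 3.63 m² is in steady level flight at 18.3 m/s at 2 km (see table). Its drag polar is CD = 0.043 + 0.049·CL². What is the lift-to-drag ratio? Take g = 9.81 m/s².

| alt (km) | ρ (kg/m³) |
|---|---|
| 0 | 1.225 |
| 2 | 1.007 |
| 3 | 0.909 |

At 2 km, from the table: ρ = 1.007 kg/m³.
Weight W = mg = 30.4 × 9.81 = 298.22 N; in level flight L = W.
Dynamic pressure q = 0.5 × 1.007 × 18.3² = 168.6 Pa.
CL = 2W/(ρv²S) = 2×298.22/(1.007×18.3²×3.63) = 0.4872.
CD = 0.043 + 0.049 × 0.4872² = 0.05463.
L/D = CL/CD = 0.4872 / 0.05463 = 8.92

L/D = 8.92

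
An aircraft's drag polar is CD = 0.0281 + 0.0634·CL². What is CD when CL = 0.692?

CD = 0.0281 + 0.0634 × 0.692² = 0.0281 + 0.03036 = 0.0585

CD = 0.0585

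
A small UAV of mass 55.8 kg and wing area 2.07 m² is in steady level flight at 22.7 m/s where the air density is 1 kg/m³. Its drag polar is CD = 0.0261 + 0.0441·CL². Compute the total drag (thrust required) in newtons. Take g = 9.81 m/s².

Weight W = mg = 55.8 × 9.81 = 547.4 N; in level flight L = W.
q = ½ρv² = ½ × 1 × 22.7² = 257.6 Pa.
CL = W/(q·S) = 547.4 / (257.6 × 2.07) = 1.026.
CD = 0.0261 + 0.0441 × 1.026² = 0.07256.
D = q·S·CD = 257.6 × 2.07 × 0.07256 = 38.7 N

D = 38.7 N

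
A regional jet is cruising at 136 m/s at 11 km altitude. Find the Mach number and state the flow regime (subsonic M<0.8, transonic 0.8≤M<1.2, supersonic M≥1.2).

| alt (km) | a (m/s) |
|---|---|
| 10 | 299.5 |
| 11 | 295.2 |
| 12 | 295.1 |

M = 0.461 (subsonic)

At 11 km, from the table: a = 295.2 m/s.
M = v/a = 136 / 295.2 = 0.461
M = 0.461 → subsonic.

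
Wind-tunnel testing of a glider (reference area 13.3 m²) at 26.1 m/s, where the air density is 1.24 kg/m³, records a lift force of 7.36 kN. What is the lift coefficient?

CL = 1.31

From L = ½ρv²S·CL, rearranging gives CL = 2L/(ρv²S).
CL = 2 × 7360 / (1.24 × 26.1² × 13.3) = 1.31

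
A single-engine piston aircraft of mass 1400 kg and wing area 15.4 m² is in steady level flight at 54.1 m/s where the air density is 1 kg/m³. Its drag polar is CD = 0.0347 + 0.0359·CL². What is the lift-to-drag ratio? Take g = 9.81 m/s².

Weight W = mg = 1400 × 9.81 = 13734 N; in level flight L = W.
Dynamic pressure q = 0.5 × 1 × 54.1² = 1463 Pa.
CL = 2W/(ρv²S) = 2×13734/(1×54.1²×15.4) = 0.6094.
CD = 0.0347 + 0.0359 × 0.6094² = 0.04803.
L/D = CL/CD = 0.6094 / 0.04803 = 12.7

L/D = 12.7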